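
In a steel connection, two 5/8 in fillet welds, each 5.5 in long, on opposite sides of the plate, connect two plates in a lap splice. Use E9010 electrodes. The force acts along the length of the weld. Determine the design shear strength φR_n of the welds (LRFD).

φR_n ≈ 197 kip

E90XX → F_EXX = 90 ksi.
Effective throat t_e = 0.707 × 0.625 = 0.4419 in.
Total length L = 11 in; A_we = 0.4419 × 11 = 4.861 in².
F_nw = 0.6 F_EXX = 0.6 × 90 = 54 ksi.
φR_n = 0.75 × 54 × 4.861 = 196.9 kip.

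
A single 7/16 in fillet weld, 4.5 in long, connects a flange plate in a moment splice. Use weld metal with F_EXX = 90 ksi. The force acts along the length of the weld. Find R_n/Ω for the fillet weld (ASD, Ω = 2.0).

R_n/Ω ≈ 37.6 kips

Effective throat t_e = 0.707 × 0.4375 = 0.3093 in.
Total length L = 4.5 in; A_we = 0.3093 × 4.5 = 1.392 in².
F_nw = 0.6 F_EXX = 0.6 × 90 = 54 ksi.
R_n = 54 × 1.392 = 75.16 kips; R_n/Ω = 75.16/2.0 = 37.58 kips.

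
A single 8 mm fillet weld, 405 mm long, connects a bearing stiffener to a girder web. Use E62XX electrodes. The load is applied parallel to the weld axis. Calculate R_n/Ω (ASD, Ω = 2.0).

E62XX → F_EXX = 620 MPa.
Effective throat t_e = 0.707 × 8 = 5.656 mm.
Total length L = 405 mm; A_we = 5.656 × 405 = 2291 mm².
F_nw = 0.6 F_EXX = 0.6 × 620 = 372 MPa.
R_n = 372 × 2291 × 10⁻³ = 852.1 kN; R_n/Ω = 852.1/2.0 = 426.1 kN.

R_n/Ω ≈ 426 kN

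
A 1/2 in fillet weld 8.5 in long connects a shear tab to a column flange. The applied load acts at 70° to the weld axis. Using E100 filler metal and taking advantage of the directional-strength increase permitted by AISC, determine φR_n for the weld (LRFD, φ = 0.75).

φR_n ≈ 197 kips

E100XX → F_EXX = 100 ksi.
t_e = 0.707 × 0.5 = 0.3535 in; A_we = 0.3535 × 8.5 = 3.005 in².
Directional factor: 1.0 + 0.5 sin^1.5(70°) = 1.455.
F_nw = 0.6 × 100 × 1.455 = 87.33 ksi.
φR_n = 0.75 × 87.33 × 3.005 = 196.8 kips.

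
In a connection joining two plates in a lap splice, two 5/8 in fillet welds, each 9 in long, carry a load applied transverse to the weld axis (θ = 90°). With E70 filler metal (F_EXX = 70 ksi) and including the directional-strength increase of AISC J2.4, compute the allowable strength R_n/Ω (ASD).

R_n/Ω ≈ 251 kips

t_e = 0.707 × 0.625 = 0.4419 in; A_we = 0.4419 × 18 = 7.954 in².
Directional factor: 1.0 + 0.5 sin^1.5(90°) = 1.5.
F_nw = 0.6 × 70 × 1.5 = 63 ksi.
R_n/Ω = (63 × 7.954) / 2.0 = 250.5 kips.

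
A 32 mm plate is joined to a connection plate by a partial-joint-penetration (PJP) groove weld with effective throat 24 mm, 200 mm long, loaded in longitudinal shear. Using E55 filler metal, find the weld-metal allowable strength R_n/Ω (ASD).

R_n/Ω ≈ 792 kN

E55XX → F_EXX = 550 MPa.
Effective throat (given) t_e = 24 mm.
A_we = 24 × 200 = 4800 mm².
F_nw = 0.6 F_EXX = 330 MPa.
R_n/Ω = (330 × 4800) / 2.0 × 10⁻³ = 792 kN.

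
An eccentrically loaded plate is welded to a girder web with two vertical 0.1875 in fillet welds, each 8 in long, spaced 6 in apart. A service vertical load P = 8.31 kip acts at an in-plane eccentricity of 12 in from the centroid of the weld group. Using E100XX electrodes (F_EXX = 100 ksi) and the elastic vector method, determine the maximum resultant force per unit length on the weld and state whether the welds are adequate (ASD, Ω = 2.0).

Total weld length L_w = 16 in. Treat welds as unit-width lines.
Polar moment about centroid: J = 2[d³/12 + d(b/2)²] = 2[8³/12 + 8×3²] = 229.3 in³.
Direct shear f_v = P/L_w = 8.31 / 16 = 0.5194 kip/in (vertical).
Torsion M = P·e = 8.31 × 12 = 99.72 kip·in.
Critical point at (x, y) = (3, 4) from centroid. f_tx = M·y/J = 1.739 kip/in; f_ty = M·x/J = 1.304 kip/in.
Resultant f_max = √[f_tx² + (f_v + f_ty)²] = √[1.739² + (0.5194 + 1.304)²] = 2.52 kip/in.
Capacity per unit length: r_n/Ω = (1/2.0) × 0.6 × 100 × (0.707 × 0.1875) = 3.977 kip/in.
2.52 ≤ 3.977 → adequate.

f_max ≈ 2.52 kip/in; adequate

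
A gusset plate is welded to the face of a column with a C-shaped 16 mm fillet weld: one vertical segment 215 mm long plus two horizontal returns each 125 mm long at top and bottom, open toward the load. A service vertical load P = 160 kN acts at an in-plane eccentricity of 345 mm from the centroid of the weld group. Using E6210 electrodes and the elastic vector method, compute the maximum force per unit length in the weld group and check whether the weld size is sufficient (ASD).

f_max ≈ 1970 N/mm; adequate

E62XX → F_EXX = 620 MPa.
Total weld length L_w = 465 mm. Treat welds as unit-width lines.
Centroid: x̄ = 2×125×62.5 / 465 = 33.6 mm from the vertical weld.
Polar moment about centroid: J = I_x + I_y = [215³/12 + 2×125×107.5²] + [215×33.6² + 2(125³/12 + 125×28.9²)] = 4494000 mm³.
Direct shear f_v = P/L_w = 160×10³ / 465 = 344.1 N/mm (vertical).
Torsion M = P·e = 160×10³ × 345 = 55200000 N·mm.
Critical point at (x, y) = (91.4, 107.5) from centroid. f_tx = M·y/J = 1320 N/mm; f_ty = M·x/J = 1123 N/mm.
Resultant f_max = √[f_tx² + (f_v + f_ty)²] = √[1320² + (344.1 + 1123)²] = 1973 N/mm.
Capacity per unit length: r_n/Ω = (1/2.0) × 0.6 × 620 × (0.707 × 16) = 2104 N/mm.
1973 ≤ 2104 → adequate.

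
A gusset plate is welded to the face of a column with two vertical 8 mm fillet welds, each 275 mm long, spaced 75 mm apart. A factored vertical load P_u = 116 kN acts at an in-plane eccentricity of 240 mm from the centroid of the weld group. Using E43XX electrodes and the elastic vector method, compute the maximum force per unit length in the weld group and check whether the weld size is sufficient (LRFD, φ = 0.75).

E43XX → F_EXX = 430 MPa.
Total weld length L_w = 550 mm. Treat welds as unit-width lines.
Polar moment about centroid: J = 2[d³/12 + d(b/2)²] = 2[275³/12 + 275×37.5²] = 4240000 mm³.
Direct shear f_v = P/L_w = 116×10³ / 550 = 210.9 N/mm (vertical).
Torsion M = P·e = 116×10³ × 240 = 27840000 N·mm.
Critical point at (x, y) = (37.5, 137.5) from centroid. f_tx = M·y/J = 902.9 N/mm; f_ty = M·x/J = 246.3 N/mm.
Resultant f_max = √[f_tx² + (f_v + f_ty)²] = √[902.9² + (210.9 + 246.3)²] = 1012 N/mm.
Capacity per unit length: φr_n = 0.75 × 0.6 × 430 × (0.707 × 8) = 1094 N/mm.
1012 ≤ 1094 → adequate.

f_max ≈ 1010 N/mm; adequate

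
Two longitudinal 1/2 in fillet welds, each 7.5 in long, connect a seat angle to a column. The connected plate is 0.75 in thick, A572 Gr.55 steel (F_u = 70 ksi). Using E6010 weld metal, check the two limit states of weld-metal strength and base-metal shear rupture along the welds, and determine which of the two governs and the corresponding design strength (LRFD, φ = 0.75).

φR_n ≈ 143 kips (weld metal governs)

E60XX → F_EXX = 60 ksi.
t_e = 0.707 × 0.5 = 0.3535 in; L = 15 in.
Weld metal: φR_n = 0.75 × 0.6 × 60 × 0.3535 × 15 = 143.2 kips.
Base metal (shear rupture): φR_n = 0.75 × 0.6 × 70 × 0.75 × 15 = 354.4 kips.
Governing: weld metal.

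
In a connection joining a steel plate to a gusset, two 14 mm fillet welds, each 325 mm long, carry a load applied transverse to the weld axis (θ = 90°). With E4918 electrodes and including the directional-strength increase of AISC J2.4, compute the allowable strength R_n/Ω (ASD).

E49XX → F_EXX = 490 MPa.
t_e = 0.707 × 14 = 9.898 mm; A_we = 9.898 × 650 = 6434 mm².
Directional factor: 1.0 + 0.5 sin^1.5(90°) = 1.5.
F_nw = 0.6 × 490 × 1.5 = 441 MPa.
R_n/Ω = (441 × 6434) / 2.0 × 10⁻³ = 1419 kN.

R_n/Ω ≈ 1420 kN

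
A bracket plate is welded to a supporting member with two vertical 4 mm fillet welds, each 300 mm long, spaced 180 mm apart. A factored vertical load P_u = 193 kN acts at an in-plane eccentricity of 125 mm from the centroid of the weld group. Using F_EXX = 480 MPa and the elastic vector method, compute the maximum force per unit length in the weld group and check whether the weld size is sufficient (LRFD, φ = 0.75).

Total weld length L_w = 600 mm. Treat welds as unit-width lines.
Polar moment about centroid: J = 2[d³/12 + d(b/2)²] = 2[300³/12 + 300×90²] = 9360000 mm³.
Direct shear f_v = P/L_w = 193×10³ / 600 = 321.7 N/mm (vertical).
Torsion M = P·e = 193×10³ × 125 = 24125000 N·mm.
Critical point at (x, y) = (90, 150) from centroid. f_tx = M·y/J = 386.6 N/mm; f_ty = M·x/J = 232 N/mm.
Resultant f_max = √[f_tx² + (f_v + f_ty)²] = √[386.6² + (321.7 + 232)²] = 675.3 N/mm.
Capacity per unit length: φr_n = 0.75 × 0.6 × 480 × (0.707 × 4) = 610.8 N/mm.
675.3 > 610.8 → NOT adequate.

f_max ≈ 675 N/mm; NOT adequate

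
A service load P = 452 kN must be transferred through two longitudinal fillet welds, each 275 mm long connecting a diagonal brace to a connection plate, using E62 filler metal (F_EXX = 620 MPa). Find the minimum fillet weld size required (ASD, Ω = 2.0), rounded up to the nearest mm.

w = 7 mm

Total weld length L = 550 mm.
Required throat t_e = P × Ω / (0.6 F_EXX × L) = 452 × 2.0 / (0.6 × 620 × 550 × 10⁻³) = 4.418 mm.
Required leg w = t_e / 0.707 = 6.249 mm → use 7 mm.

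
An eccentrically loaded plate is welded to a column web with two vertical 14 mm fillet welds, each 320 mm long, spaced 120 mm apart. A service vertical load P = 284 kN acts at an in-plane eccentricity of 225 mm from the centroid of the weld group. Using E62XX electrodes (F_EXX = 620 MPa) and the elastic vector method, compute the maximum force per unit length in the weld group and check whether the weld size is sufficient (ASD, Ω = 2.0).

f_max ≈ 1620 N/mm; adequate

Total weld length L_w = 640 mm. Treat welds as unit-width lines.
Polar moment about centroid: J = 2[d³/12 + d(b/2)²] = 2[320³/12 + 320×60²] = 7765000 mm³.
Direct shear f_v = P/L_w = 284×10³ / 640 = 443.8 N/mm (vertical).
Torsion M = P·e = 284×10³ × 225 = 63900000 N·mm.
Critical point at (x, y) = (60, 160) from centroid. f_tx = M·y/J = 1317 N/mm; f_ty = M·x/J = 493.7 N/mm.
Resultant f_max = √[f_tx² + (f_v + f_ty)²] = √[1317² + (443.8 + 493.7)²] = 1616 N/mm.
Capacity per unit length: r_n/Ω = (1/2.0) × 0.6 × 620 × (0.707 × 14) = 1841 N/mm.
1616 ≤ 1841 → adequate.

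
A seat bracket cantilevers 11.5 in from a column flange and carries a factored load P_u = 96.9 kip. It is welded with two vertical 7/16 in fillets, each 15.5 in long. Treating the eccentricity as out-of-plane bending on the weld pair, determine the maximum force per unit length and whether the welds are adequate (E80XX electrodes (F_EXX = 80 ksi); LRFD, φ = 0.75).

f_max ≈ 14.3 kip/in; NOT adequate

L_w = 2 × 15.5 = 31 in; section modulus (unit throat) S = 2 × L²/6 = 80.08 in².
Direct shear f_v = P/L_w = 96.9/31 = 3.126 kip/in.
Moment M = P × e = 96.9 × 11.5 = 1114.4 kip·in; bending f_b = M/S = 13.91 kip/in.
f_max = √(f_v² + f_b²) = √(3.126² + 13.91²) = 14.26 kip/in.
φr_n = 0.75 × 0.6 × 80 × (0.707 × 0.4375) = 11.14 kip/in → NOT adequate.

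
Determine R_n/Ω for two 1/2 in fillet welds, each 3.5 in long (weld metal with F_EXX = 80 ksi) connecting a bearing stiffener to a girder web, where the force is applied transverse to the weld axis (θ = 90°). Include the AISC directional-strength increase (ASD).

R_n/Ω ≈ 89.1 kip

t_e = 0.707 × 0.5 = 0.3535 in; A_we = 0.3535 × 7 = 2.474 in².
Directional factor: 1.0 + 0.5 sin^1.5(90°) = 1.5.
F_nw = 0.6 × 80 × 1.5 = 72 ksi.
R_n/Ω = (72 × 2.474) / 2.0 = 89.08 kip.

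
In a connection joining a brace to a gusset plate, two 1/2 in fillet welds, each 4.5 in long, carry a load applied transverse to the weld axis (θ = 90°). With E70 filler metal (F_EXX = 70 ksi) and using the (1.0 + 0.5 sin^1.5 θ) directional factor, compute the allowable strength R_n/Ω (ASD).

t_e = 0.707 × 0.5 = 0.3535 in; A_we = 0.3535 × 9 = 3.181 in².
Directional factor: 1.0 + 0.5 sin^1.5(90°) = 1.5.
F_nw = 0.6 × 70 × 1.5 = 63 ksi.
R_n/Ω = (63 × 3.181) / 2.0 = 100.2 kips.

R_n/Ω ≈ 100 kips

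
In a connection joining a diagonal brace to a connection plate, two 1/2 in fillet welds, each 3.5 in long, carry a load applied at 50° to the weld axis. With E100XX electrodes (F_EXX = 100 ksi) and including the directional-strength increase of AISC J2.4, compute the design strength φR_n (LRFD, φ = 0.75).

t_e = 0.707 × 0.5 = 0.3535 in; A_we = 0.3535 × 7 = 2.474 in².
Directional factor: 1.0 + 0.5 sin^1.5(50°) = 1.335.
F_nw = 0.6 × 100 × 1.335 = 80.11 ksi.
φR_n = 0.75 × 80.11 × 2.474 = 148.7 kip.

φR_n ≈ 149 kip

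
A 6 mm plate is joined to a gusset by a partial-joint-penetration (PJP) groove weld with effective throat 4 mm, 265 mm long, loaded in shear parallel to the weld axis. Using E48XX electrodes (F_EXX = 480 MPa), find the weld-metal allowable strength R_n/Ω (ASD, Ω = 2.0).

Effective throat (given) t_e = 4 mm.
A_we = 4 × 265 = 1060 mm².
F_nw = 0.6 F_EXX = 288 MPa.
R_n/Ω = (288 × 1060) / 2.0 × 10⁻³ = 152.6 kN.

R_n/Ω ≈ 153 kN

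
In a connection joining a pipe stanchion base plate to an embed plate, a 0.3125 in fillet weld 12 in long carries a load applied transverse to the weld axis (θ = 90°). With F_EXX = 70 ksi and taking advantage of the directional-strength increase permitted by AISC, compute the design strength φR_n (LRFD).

φR_n ≈ 125 kips

t_e = 0.707 × 0.3125 = 0.2209 in; A_we = 0.2209 × 12 = 2.651 in².
Directional factor: 1.0 + 0.5 sin^1.5(90°) = 1.5.
F_nw = 0.6 × 70 × 1.5 = 63 ksi.
φR_n = 0.75 × 63 × 2.651 = 125.3 kips.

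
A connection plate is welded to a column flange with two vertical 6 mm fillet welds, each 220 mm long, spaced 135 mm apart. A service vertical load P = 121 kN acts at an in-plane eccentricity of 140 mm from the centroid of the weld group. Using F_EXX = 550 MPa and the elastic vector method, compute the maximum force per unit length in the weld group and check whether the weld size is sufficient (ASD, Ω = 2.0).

f_max ≈ 759 N/mm; NOT adequate

Total weld length L_w = 440 mm. Treat welds as unit-width lines.
Polar moment about centroid: J = 2[d³/12 + d(b/2)²] = 2[220³/12 + 220×67.5²] = 3779000 mm³.
Direct shear f_v = P/L_w = 121×10³ / 440 = 275 N/mm (vertical).
Torsion M = P·e = 121×10³ × 140 = 16940000 N·mm.
Critical point at (x, y) = (67.5, 110) from centroid. f_tx = M·y/J = 493 N/mm; f_ty = M·x/J = 302.5 N/mm.
Resultant f_max = √[f_tx² + (f_v + f_ty)²] = √[493² + (275 + 302.5)²] = 759.4 N/mm.
Capacity per unit length: r_n/Ω = (1/2.0) × 0.6 × 550 × (0.707 × 6) = 699.9 N/mm.
759.4 > 699.9 → NOT adequate.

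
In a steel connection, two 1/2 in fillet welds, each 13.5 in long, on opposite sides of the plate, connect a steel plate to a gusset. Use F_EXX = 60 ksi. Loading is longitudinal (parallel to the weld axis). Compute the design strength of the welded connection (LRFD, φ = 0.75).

φR_n ≈ 258 kip

Effective throat t_e = 0.707 × 0.5 = 0.3535 in.
Total length L = 27 in; A_we = 0.3535 × 27 = 9.544 in².
F_nw = 0.6 F_EXX = 0.6 × 60 = 36 ksi.
φR_n = 0.75 × 36 × 9.544 = 257.7 kip.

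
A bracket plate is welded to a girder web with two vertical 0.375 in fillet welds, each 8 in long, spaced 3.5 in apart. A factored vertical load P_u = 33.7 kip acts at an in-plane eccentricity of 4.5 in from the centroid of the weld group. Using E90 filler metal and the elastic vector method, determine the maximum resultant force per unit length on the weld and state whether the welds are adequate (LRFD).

E90XX → F_EXX = 90 ksi.
Total weld length L_w = 16 in. Treat welds as unit-width lines.
Polar moment about centroid: J = 2[d³/12 + d(b/2)²] = 2[8³/12 + 8×1.75²] = 134.3 in³.
Direct shear f_v = P/L_w = 33.7 / 16 = 2.106 kip/in (vertical).
Torsion M = P·e = 33.7 × 4.5 = 151.65 kip·in.
Critical point at (x, y) = (1.75, 4) from centroid. f_tx = M·y/J = 4.516 kip/in; f_ty = M·x/J = 1.976 kip/in.
Resultant f_max = √[f_tx² + (f_v + f_ty)²] = √[4.516² + (2.106 + 1.976)²] = 6.087 kip/in.
Capacity per unit length: φr_n = 0.75 × 0.6 × 90 × (0.707 × 0.375) = 10.74 kip/in.
6.087 ≤ 10.74 → adequate.

f_max ≈ 6.09 kip/in; adequate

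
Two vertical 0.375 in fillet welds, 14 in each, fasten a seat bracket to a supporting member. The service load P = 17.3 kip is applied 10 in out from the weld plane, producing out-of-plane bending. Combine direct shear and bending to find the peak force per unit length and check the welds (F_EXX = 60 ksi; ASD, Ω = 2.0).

L_w = 2 × 14 = 28 in; section modulus (unit throat) S = 2 × L²/6 = 65.33 in².
Direct shear f_v = P/L_w = 17.3/28 = 0.6179 kip/in.
Moment M = P × e = 17.3 × 10 = 173 kip·in; bending f_b = M/S = 2.648 kip/in.
f_max = √(f_v² + f_b²) = √(0.6179² + 2.648²) = 2.719 kip/in.
r_n/Ω = (1/2.0) × 0.6 × 60 × (0.707 × 0.375) = 4.772 kip/in → adequate.

f_max ≈ 2.72 kip/in; adequate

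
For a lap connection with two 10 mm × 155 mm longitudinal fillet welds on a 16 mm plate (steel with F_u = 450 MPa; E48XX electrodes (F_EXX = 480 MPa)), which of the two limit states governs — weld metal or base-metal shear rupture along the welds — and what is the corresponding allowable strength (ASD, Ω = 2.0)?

t_e = 0.707 × 10 = 7.07 mm; L = 310 mm.
Weld metal: R_n/Ω = (1/2.0) × 0.6 × 480 × 7.07 × 310 × 10⁻³ = 315.6 kN.
Base metal (shear rupture): R_n/Ω = (1/2.0) × 0.6 × 450 × 16 × 310 × 10⁻³ = 669.6 kN.
Governing: weld metal.

R_n/Ω ≈ 316 kN (weld metal governs)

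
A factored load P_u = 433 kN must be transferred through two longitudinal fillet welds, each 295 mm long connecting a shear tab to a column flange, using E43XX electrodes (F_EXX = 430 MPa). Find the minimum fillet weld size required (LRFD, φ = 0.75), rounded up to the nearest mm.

w = 6 mm

Total weld length L = 590 mm.
Required throat t_e = P_u / (φ × 0.6 F_EXX × L) = 433 / (0.75 × 0.6 × 430 × 590 × 10⁻³) = 3.793 mm.
Required leg w = t_e / 0.707 = 5.365 mm → use 6 mm.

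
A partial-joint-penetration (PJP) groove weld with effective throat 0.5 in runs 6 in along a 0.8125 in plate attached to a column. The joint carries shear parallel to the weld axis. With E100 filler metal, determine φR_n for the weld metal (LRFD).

φR_n ≈ 135 kips

E100XX → F_EXX = 100 ksi.
Effective throat (given) t_e = 0.5 in.
A_we = 0.5 × 6 = 3 in².
F_nw = 0.6 F_EXX = 60 ksi.
φR_n = 0.75 × 60 × 3 = 135 kips.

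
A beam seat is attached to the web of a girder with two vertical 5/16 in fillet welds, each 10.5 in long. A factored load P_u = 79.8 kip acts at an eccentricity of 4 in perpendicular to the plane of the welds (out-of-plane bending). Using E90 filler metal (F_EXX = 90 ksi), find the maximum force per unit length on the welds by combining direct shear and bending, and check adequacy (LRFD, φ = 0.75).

f_max ≈ 9.48 kip/in; NOT adequate

L_w = 2 × 10.5 = 21 in; section modulus (unit throat) S = 2 × L²/6 = 36.75 in².
Direct shear f_v = P/L_w = 79.8/21 = 3.8 kip/in.
Moment M = P × e = 79.8 × 4 = 319.2 kip·in; bending f_b = M/S = 8.686 kip/in.
f_max = √(f_v² + f_b²) = √(3.8² + 8.686²) = 9.481 kip/in.
φr_n = 0.75 × 0.6 × 90 × (0.707 × 0.3125) = 8.948 kip/in → NOT adequate.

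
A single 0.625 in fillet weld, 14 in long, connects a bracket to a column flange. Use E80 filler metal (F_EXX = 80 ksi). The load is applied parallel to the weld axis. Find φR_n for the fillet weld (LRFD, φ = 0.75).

Effective throat t_e = 0.707 × 0.625 = 0.4419 in.
Total length L = 14 in; A_we = 0.4419 × 14 = 6.186 in².
F_nw = 0.6 F_EXX = 0.6 × 80 = 48 ksi.
φR_n = 0.75 × 48 × 6.186 = 222.7 kip.

φR_n ≈ 223 kip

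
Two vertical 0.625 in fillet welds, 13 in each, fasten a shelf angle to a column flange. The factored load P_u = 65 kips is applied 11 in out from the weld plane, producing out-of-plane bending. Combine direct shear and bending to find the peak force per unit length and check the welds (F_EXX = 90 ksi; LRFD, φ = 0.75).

L_w = 2 × 13 = 26 in; section modulus (unit throat) S = 2 × L²/6 = 56.33 in².
Direct shear f_v = P/L_w = 65/26 = 2.5 kip/in.
Moment M = P × e = 65 × 11 = 715 kip·in; bending f_b = M/S = 12.69 kip/in.
f_max = √(f_v² + f_b²) = √(2.5² + 12.69²) = 12.94 kip/in.
φr_n = 0.75 × 0.6 × 90 × (0.707 × 0.625) = 17.9 kip/in → adequate.

f_max ≈ 12.9 kip/in; adequate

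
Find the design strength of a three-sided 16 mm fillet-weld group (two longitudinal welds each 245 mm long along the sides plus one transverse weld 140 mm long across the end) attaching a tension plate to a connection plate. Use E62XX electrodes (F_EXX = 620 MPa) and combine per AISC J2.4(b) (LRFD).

t_e = 0.707 × 16 = 11.31 mm.
R_nwl = 0.6 × 620 × 11.31 × 490 × 10⁻³ = 2062 kN (longitudinal, 2 welds).
R_nwt = 0.6 × 620 × 11.31 × 140 × 10⁻³ = 589.1 kN (transverse, base value).
(i) R_nwl + R_nwt = 2651 kN; (ii) 0.85 R_nwl + 1.5 R_nwt = 2636 kN.
R_n = max = 2651 kN [governs: (i)]; φR_n = 1988 kN.

φR_n ≈ 1990 kN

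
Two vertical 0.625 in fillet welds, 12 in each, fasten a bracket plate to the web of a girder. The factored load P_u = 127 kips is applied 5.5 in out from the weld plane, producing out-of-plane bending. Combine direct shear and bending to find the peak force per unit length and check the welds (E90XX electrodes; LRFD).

f_max ≈ 15.5 kip/in; adequate

E90XX → F_EXX = 90 ksi.
L_w = 2 × 12 = 24 in; section modulus (unit throat) S = 2 × L²/6 = 48 in².
Direct shear f_v = P/L_w = 127/24 = 5.292 kip/in.
Moment M = P × e = 127 × 5.5 = 698.5 kip·in; bending f_b = M/S = 14.55 kip/in.
f_max = √(f_v² + f_b²) = √(5.292² + 14.55²) = 15.48 kip/in.
φr_n = 0.75 × 0.6 × 90 × (0.707 × 0.625) = 17.9 kip/in → adequate.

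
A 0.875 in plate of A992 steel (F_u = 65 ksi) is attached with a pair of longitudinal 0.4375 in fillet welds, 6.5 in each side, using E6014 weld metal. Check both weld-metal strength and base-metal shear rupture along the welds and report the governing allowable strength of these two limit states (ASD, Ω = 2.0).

E60XX → F_EXX = 60 ksi.
t_e = 0.707 × 0.4375 = 0.3093 in; L = 13 in.
Weld metal: R_n/Ω = (1/2.0) × 0.6 × 60 × 0.3093 × 13 = 72.38 kips.
Base metal (shear rupture): R_n/Ω = (1/2.0) × 0.6 × 65 × 0.875 × 13 = 221.8 kips.
Governing: weld metal.

R_n/Ω ≈ 72.4 kips (weld metal governs)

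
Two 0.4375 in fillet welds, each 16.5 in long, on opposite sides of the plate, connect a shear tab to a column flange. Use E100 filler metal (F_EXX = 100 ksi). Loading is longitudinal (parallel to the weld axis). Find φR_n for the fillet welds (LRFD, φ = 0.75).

Effective throat t_e = 0.707 × 0.4375 = 0.3093 in.
Total length L = 33 in; A_we = 0.3093 × 33 = 10.21 in².
F_nw = 0.6 F_EXX = 0.6 × 100 = 60 ksi.
φR_n = 0.75 × 60 × 10.21 = 459.3 kip.

φR_n ≈ 459 kip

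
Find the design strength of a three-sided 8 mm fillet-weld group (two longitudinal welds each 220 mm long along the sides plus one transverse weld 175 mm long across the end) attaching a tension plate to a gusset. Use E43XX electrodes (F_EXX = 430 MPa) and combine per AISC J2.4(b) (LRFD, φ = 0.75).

φR_n ≈ 697 kN

t_e = 0.707 × 8 = 5.656 mm.
R_nwl = 0.6 × 430 × 5.656 × 440 × 10⁻³ = 642.1 kN (longitudinal, 2 welds).
R_nwt = 0.6 × 430 × 5.656 × 175 × 10⁻³ = 255.4 kN (transverse, base value).
(i) R_nwl + R_nwt = 897.4 kN; (ii) 0.85 R_nwl + 1.5 R_nwt = 928.8 kN.
R_n = max = 928.8 kN [governs: (ii)]; φR_n = 696.6 kN.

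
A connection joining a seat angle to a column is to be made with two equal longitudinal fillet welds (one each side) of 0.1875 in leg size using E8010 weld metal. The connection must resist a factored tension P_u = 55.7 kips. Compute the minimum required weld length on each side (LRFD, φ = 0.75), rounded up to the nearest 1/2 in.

L = 6 in on each side

E80XX → F_EXX = 80 ksi.
Throat t_e = 0.707 × 0.1875 = 0.1326 in.
φr_n = 0.75 × 0.6 × 80 × 0.1326 = 4.772 kips/in.
L_req = P_u / φr_n = 55.7 / 4.772 = 11.67 in total.
Per side: 11.67 / 2 = 5.836 in.
Round up → use L = 6 in on each side.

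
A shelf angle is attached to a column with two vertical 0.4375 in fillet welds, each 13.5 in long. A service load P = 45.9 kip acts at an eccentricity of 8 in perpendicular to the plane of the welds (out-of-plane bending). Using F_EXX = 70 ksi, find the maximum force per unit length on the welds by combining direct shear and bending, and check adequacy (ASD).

f_max ≈ 6.28 kip/in; adequate

L_w = 2 × 13.5 = 27 in; section modulus (unit throat) S = 2 × L²/6 = 60.75 in².
Direct shear f_v = P/L_w = 45.9/27 = 1.7 kip/in.
Moment M = P × e = 45.9 × 8 = 367.2 kip·in; bending f_b = M/S = 6.044 kip/in.
f_max = √(f_v² + f_b²) = √(1.7² + 6.044²) = 6.279 kip/in.
r_n/Ω = (1/2.0) × 0.6 × 70 × (0.707 × 0.4375) = 6.496 kip/in → adequate.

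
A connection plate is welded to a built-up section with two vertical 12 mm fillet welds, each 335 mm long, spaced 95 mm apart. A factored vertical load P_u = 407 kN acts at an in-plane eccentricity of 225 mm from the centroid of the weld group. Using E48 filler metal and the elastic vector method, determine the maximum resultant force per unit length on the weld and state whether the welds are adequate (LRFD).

E48XX → F_EXX = 480 MPa.
Total weld length L_w = 670 mm. Treat welds as unit-width lines.
Polar moment about centroid: J = 2[d³/12 + d(b/2)²] = 2[335³/12 + 335×47.5²] = 7778000 mm³.
Direct shear f_v = P/L_w = 407×10³ / 670 = 607.5 N/mm (vertical).
Torsion M = P·e = 407×10³ × 225 = 91575000 N·mm.
Critical point at (x, y) = (47.5, 167.5) from centroid. f_tx = M·y/J = 1972 N/mm; f_ty = M·x/J = 559.3 N/mm.
Resultant f_max = √[f_tx² + (f_v + f_ty)²] = √[1972² + (607.5 + 559.3)²] = 2291 N/mm.
Capacity per unit length: φr_n = 0.75 × 0.6 × 480 × (0.707 × 12) = 1833 N/mm.
2291 > 1833 → NOT adequate.

f_max ≈ 2290 N/mm; NOT adequate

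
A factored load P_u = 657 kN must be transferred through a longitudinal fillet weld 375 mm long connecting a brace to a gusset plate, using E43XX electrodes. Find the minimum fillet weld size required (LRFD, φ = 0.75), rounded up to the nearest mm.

w = 13 mm

E43XX → F_EXX = 430 MPa.
Total weld length L = 375 mm.
Required throat t_e = P_u / (φ × 0.6 F_EXX × L) = 657 / (0.75 × 0.6 × 430 × 375 × 10⁻³) = 9.054 mm.
Required leg w = t_e / 0.707 = 12.81 mm → use 13 mm.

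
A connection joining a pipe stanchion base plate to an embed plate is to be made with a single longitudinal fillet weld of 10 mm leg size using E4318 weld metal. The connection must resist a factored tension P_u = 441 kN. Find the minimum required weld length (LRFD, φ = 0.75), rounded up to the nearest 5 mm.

E43XX → F_EXX = 430 MPa.
Throat t_e = 0.707 × 10 = 7.07 mm.
φr_n = 0.75 × 0.6 × 430 × 7.07 × 10⁻³ = 1.368 kN/mm.
L_req = P_u / φr_n = 441 / 1.368 = 322.4 mm total.
Round up → use L = 325 mm.

L = 325 mm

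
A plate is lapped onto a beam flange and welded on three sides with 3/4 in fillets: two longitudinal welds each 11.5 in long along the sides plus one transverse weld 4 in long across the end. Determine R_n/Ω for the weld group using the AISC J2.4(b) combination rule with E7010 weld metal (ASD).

R_n/Ω ≈ 301 kips

E70XX → F_EXX = 70 ksi.
t_e = 0.707 × 0.75 = 0.5302 in.
R_nwl = 0.6 × 70 × 0.5302 × 23 = 512.2 kips (longitudinal, 2 welds).
R_nwt = 0.6 × 70 × 0.5302 × 4 = 89.08 kips (transverse, base value).
(i) R_nwl + R_nwt = 601.3 kips; (ii) 0.85 R_nwl + 1.5 R_nwt = 569 kips.
R_n = max = 601.3 kips [governs: (i)]; R_n/Ω = 300.7 kips.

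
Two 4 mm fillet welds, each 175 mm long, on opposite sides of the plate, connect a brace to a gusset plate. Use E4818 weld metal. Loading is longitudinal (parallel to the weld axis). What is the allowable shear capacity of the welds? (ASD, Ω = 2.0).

R_n/Ω ≈ 143 kN

E48XX → F_EXX = 480 MPa.
Effective throat t_e = 0.707 × 4 = 2.828 mm.
Total length L = 350 mm; A_we = 2.828 × 350 = 989.8 mm².
F_nw = 0.6 F_EXX = 0.6 × 480 = 288 MPa.
R_n = 288 × 989.8 × 10⁻³ = 285.1 kN; R_n/Ω = 285.1/2.0 = 142.5 kN.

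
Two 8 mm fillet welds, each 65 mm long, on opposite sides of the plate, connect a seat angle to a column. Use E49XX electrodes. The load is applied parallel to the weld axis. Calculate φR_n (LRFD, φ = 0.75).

φR_n ≈ 162 kN

E49XX → F_EXX = 490 MPa.
Effective throat t_e = 0.707 × 8 = 5.656 mm.
Total length L = 130 mm; A_we = 5.656 × 130 = 735.3 mm².
F_nw = 0.6 F_EXX = 0.6 × 490 = 294 MPa.
φR_n = 0.75 × 294 × 735.3 × 10⁻³ = 162.1 kN.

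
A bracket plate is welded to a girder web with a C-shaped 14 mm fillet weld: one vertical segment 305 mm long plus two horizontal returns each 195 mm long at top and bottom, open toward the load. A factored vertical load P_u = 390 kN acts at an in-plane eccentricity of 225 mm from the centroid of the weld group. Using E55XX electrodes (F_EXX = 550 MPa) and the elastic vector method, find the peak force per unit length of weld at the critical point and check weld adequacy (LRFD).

f_max ≈ 1700 N/mm; adequate

Total weld length L_w = 695 mm. Treat welds as unit-width lines.
Centroid: x̄ = 2×195×97.5 / 695 = 54.71 mm from the vertical weld.
Polar moment about centroid: J = I_x + I_y = [305³/12 + 2×195×152.5²] + [305×54.71² + 2(195³/12 + 195×42.79²)] = 14300000 mm³.
Direct shear f_v = P/L_w = 390×10³ / 695 = 561.2 N/mm (vertical).
Torsion M = P·e = 390×10³ × 225 = 87750000 N·mm.
Critical point at (x, y) = (140.3, 152.5) from centroid. f_tx = M·y/J = 936 N/mm; f_ty = M·x/J = 861 N/mm.
Resultant f_max = √[f_tx² + (f_v + f_ty)²] = √[936² + (561.2 + 861)²] = 1703 N/mm.
Capacity per unit length: φr_n = 0.75 × 0.6 × 550 × (0.707 × 14) = 2450 N/mm.
1703 ≤ 2450 → adequate.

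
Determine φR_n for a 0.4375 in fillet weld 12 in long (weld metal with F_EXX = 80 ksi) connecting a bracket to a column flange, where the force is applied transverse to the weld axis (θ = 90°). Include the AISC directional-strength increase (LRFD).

φR_n ≈ 200 kip

t_e = 0.707 × 0.4375 = 0.3093 in; A_we = 0.3093 × 12 = 3.712 in².
Directional factor: 1.0 + 0.5 sin^1.5(90°) = 1.5.
F_nw = 0.6 × 80 × 1.5 = 72 ksi.
φR_n = 0.75 × 72 × 3.712 = 200.4 kip.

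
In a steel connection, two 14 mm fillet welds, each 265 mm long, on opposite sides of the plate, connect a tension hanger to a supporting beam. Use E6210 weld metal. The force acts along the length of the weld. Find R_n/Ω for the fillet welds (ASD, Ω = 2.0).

E62XX → F_EXX = 620 MPa.
Effective throat t_e = 0.707 × 14 = 9.898 mm.
Total length L = 530 mm; A_we = 9.898 × 530 = 5246 mm².
F_nw = 0.6 F_EXX = 0.6 × 620 = 372 MPa.
R_n = 372 × 5246 × 10⁻³ = 1951 kN; R_n/Ω = 1951/2.0 = 975.7 kN.

R_n/Ω ≈ 976 kN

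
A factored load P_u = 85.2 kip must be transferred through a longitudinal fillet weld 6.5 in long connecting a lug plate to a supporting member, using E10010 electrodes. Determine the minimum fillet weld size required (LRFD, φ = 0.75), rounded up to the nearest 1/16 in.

w = 7/16 in

E100XX → F_EXX = 100 ksi.
Total weld length L = 6.5 in.
Required throat t_e = P_u / (φ × 0.6 F_EXX × L) = 85.2 / (0.75 × 0.6 × 100 × 6.5) = 0.2913 in.
Required leg w = t_e / 0.707 = 0.412 in → use 7/16 in.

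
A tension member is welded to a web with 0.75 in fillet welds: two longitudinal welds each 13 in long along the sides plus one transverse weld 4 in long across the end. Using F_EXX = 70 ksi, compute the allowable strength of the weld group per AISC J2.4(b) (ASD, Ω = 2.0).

R_n/Ω ≈ 334 kip

t_e = 0.707 × 0.75 = 0.5302 in.
R_nwl = 0.6 × 70 × 0.5302 × 26 = 579 kip (longitudinal, 2 welds).
R_nwt = 0.6 × 70 × 0.5302 × 4 = 89.08 kip (transverse, base value).
(i) R_nwl + R_nwt = 668.1 kip; (ii) 0.85 R_nwl + 1.5 R_nwt = 625.8 kip.
R_n = max = 668.1 kip [governs: (i)]; R_n/Ω = 334.1 kip.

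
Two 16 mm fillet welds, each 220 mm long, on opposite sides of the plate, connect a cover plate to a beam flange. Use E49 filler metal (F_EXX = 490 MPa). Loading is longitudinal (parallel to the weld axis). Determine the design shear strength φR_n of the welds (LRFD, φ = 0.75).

Effective throat t_e = 0.707 × 16 = 11.31 mm.
Total length L = 440 mm; A_we = 11.31 × 440 = 4977 mm².
F_nw = 0.6 F_EXX = 0.6 × 490 = 294 MPa.
φR_n = 0.75 × 294 × 4977 × 10⁻³ = 1097 kN.

φR_n ≈ 1100 kN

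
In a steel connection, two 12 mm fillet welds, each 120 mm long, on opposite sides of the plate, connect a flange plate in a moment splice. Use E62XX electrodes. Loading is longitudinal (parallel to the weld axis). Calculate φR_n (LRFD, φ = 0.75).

φR_n ≈ 568 kN

E62XX → F_EXX = 620 MPa.
Effective throat t_e = 0.707 × 12 = 8.484 mm.
Total length L = 240 mm; A_we = 8.484 × 240 = 2036 mm².
F_nw = 0.6 F_EXX = 0.6 × 620 = 372 MPa.
φR_n = 0.75 × 372 × 2036 × 10⁻³ = 568.1 kN.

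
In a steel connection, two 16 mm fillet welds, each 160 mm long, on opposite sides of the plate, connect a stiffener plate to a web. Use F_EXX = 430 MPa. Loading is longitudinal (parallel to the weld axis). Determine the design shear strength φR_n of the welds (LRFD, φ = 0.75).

Effective throat t_e = 0.707 × 16 = 11.31 mm.
Total length L = 320 mm; A_we = 11.31 × 320 = 3620 mm².
F_nw = 0.6 F_EXX = 0.6 × 430 = 258 MPa.
φR_n = 0.75 × 258 × 3620 × 10⁻³ = 700.4 kN.

φR_n ≈ 700 kN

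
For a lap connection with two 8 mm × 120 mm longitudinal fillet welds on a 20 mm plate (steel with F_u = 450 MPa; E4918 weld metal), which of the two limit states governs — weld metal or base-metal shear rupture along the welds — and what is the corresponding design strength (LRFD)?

E49XX → F_EXX = 490 MPa.
t_e = 0.707 × 8 = 5.656 mm; L = 240 mm.
Weld metal: φR_n = 0.75 × 0.6 × 490 × 5.656 × 240 × 10⁻³ = 299.3 kN.
Base metal (shear rupture): φR_n = 0.75 × 0.6 × 450 × 20 × 240 × 10⁻³ = 972 kN.
Governing: weld metal.

φR_n ≈ 299 kN (weld metal governs)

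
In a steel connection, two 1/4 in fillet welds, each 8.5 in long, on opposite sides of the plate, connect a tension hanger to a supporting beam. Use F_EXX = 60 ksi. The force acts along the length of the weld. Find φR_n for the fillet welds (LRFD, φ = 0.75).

Effective throat t_e = 0.707 × 0.25 = 0.1767 in.
Total length L = 17 in; A_we = 0.1767 × 17 = 3.005 in².
F_nw = 0.6 F_EXX = 0.6 × 60 = 36 ksi.
φR_n = 0.75 × 36 × 3.005 = 81.13 kip.

φR_n ≈ 81.1 kip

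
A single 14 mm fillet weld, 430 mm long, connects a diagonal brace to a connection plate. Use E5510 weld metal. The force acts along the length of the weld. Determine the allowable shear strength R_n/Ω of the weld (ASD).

E55XX → F_EXX = 550 MPa.
Effective throat t_e = 0.707 × 14 = 9.898 mm.
Total length L = 430 mm; A_we = 9.898 × 430 = 4256 mm².
F_nw = 0.6 F_EXX = 0.6 × 550 = 330 MPa.
R_n = 330 × 4256 × 10⁻³ = 1405 kN; R_n/Ω = 1405/2.0 = 702.3 kN.

R_n/Ω ≈ 702 kN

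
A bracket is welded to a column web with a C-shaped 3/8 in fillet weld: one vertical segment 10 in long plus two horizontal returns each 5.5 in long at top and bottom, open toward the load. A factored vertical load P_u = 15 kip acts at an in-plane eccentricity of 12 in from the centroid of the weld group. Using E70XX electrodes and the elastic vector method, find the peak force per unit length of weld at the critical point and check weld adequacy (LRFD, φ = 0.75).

f_max ≈ 3.22 kip/in; adequate

E70XX → F_EXX = 70 ksi.
Total weld length L_w = 21 in. Treat welds as unit-width lines.
Centroid: x̄ = 2×5.5×2.75 / 21 = 1.44 in from the vertical weld.
Polar moment about centroid: J = I_x + I_y = [10³/12 + 2×5.5×5²] + [10×1.44² + 2(5.5³/12 + 5.5×1.31²)] = 425.7 in³.
Direct shear f_v = P/L_w = 15 / 21 = 0.7143 kip/in (vertical).
Torsion M = P·e = 15 × 12 = 180 kip·in.
Critical point at (x, y) = (4.06, 5) from centroid. f_tx = M·y/J = 2.114 kip/in; f_ty = M·x/J = 1.717 kip/in.
Resultant f_max = √[f_tx² + (f_v + f_ty)²] = √[2.114² + (0.7143 + 1.717)²] = 3.222 kip/in.
Capacity per unit length: φr_n = 0.75 × 0.6 × 70 × (0.707 × 0.375) = 8.351 kip/in.
3.222 ≤ 8.351 → adequate.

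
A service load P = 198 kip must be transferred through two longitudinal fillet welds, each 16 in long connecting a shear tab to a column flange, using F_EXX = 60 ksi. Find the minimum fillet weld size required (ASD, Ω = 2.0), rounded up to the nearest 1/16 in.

w = 1/2 in

Total weld length L = 32 in.
Required throat t_e = P × Ω / (0.6 F_EXX × L) = 198 × 2.0 / (0.6 × 60 × 32) = 0.3438 in.
Required leg w = t_e / 0.707 = 0.4862 in → use 1/2 in.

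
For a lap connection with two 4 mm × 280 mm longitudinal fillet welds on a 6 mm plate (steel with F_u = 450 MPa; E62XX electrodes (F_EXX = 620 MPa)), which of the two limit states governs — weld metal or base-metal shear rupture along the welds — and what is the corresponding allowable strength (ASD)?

R_n/Ω ≈ 295 kN (weld metal governs)

t_e = 0.707 × 4 = 2.828 mm; L = 560 mm.
Weld metal: R_n/Ω = (1/2.0) × 0.6 × 620 × 2.828 × 560 × 10⁻³ = 294.6 kN.
Base metal (shear rupture): R_n/Ω = (1/2.0) × 0.6 × 450 × 6 × 560 × 10⁻³ = 453.6 kN.
Governing: weld metal.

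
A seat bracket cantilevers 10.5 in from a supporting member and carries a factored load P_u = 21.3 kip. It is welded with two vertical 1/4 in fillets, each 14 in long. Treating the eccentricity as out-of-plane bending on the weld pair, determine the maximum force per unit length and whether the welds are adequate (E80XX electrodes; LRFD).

f_max ≈ 3.51 kip/in; adequate

E80XX → F_EXX = 80 ksi.
L_w = 2 × 14 = 28 in; section modulus (unit throat) S = 2 × L²/6 = 65.33 in².
Direct shear f_v = P/L_w = 21.3/28 = 0.7607 kip/in.
Moment M = P × e = 21.3 × 10.5 = 223.65 kip·in; bending f_b = M/S = 3.423 kip/in.
f_max = √(f_v² + f_b²) = √(0.7607² + 3.423²) = 3.507 kip/in.
φr_n = 0.75 × 0.6 × 80 × (0.707 × 0.25) = 6.363 kip/in → adequate.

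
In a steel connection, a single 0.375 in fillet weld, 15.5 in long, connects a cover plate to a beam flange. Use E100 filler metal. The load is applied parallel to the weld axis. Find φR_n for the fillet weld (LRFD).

E100XX → F_EXX = 100 ksi.
Effective throat t_e = 0.707 × 0.375 = 0.2651 in.
Total length L = 15.5 in; A_we = 0.2651 × 15.5 = 4.109 in².
F_nw = 0.6 F_EXX = 0.6 × 100 = 60 ksi.
φR_n = 0.75 × 60 × 4.109 = 184.9 kips.

φR_n ≈ 185 kips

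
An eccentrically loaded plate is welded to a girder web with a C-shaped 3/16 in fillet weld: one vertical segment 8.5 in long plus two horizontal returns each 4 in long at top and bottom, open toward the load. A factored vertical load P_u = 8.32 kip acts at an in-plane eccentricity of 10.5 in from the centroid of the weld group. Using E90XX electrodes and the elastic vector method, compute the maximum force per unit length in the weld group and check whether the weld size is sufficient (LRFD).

f_max ≈ 2.37 kip/in; adequate

E90XX → F_EXX = 90 ksi.
Total weld length L_w = 16.5 in. Treat welds as unit-width lines.
Centroid: x̄ = 2×4×2 / 16.5 = 0.9697 in from the vertical weld.
Polar moment about centroid: J = I_x + I_y = [8.5³/12 + 2×4×4.25²] + [8.5×0.9697² + 2(4³/12 + 4×1.03²)] = 222.8 in³.
Direct shear f_v = P/L_w = 8.32 / 16.5 = 0.5042 kip/in (vertical).
Torsion M = P·e = 8.32 × 10.5 = 87.36 kip·in.
Critical point at (x, y) = (3.03, 4.25) from centroid. f_tx = M·y/J = 1.666 kip/in; f_ty = M·x/J = 1.188 kip/in.
Resultant f_max = √[f_tx² + (f_v + f_ty)²] = √[1.666² + (0.5042 + 1.188)²] = 2.375 kip/in.
Capacity per unit length: φr_n = 0.75 × 0.6 × 90 × (0.707 × 0.1875) = 5.369 kip/in.
2.375 ≤ 5.369 → adequate.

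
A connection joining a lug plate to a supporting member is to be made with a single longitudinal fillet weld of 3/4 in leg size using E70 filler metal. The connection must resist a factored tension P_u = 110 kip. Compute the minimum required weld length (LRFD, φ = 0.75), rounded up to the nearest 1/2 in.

E70XX → F_EXX = 70 ksi.
Throat t_e = 0.707 × 0.75 = 0.5302 in.
φr_n = 0.75 × 0.6 × 70 × 0.5302 = 16.7 kip/in.
L_req = P_u / φr_n = 110 / 16.7 = 6.586 in total.
Round up → use L = 7 in.

L = 7 in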